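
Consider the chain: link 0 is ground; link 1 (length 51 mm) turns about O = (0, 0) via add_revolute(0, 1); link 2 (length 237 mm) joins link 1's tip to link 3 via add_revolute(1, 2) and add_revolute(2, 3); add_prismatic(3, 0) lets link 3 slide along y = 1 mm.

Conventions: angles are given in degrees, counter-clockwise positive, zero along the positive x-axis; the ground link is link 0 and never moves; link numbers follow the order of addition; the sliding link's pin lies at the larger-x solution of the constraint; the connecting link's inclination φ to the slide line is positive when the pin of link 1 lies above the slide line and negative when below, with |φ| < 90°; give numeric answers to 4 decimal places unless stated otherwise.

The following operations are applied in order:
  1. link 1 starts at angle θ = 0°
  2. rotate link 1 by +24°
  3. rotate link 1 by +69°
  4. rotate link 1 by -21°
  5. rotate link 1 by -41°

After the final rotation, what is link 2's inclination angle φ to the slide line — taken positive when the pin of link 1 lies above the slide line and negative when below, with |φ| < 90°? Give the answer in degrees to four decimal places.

geometry: r = 51 mm, L = 237 mm, e = 1 mm; θ starts at 0°
rotate link 1 by +24°: θ ← 0° +24° = 24°
rotate link 1 by +69°: θ ← 24° +69° = 93°
rotate link 1 by -21°: θ ← 93° -21° = 72°
rotate link 1 by -41°: θ ← 72° -41° = 31°
h = r sin θ − e = 26.266942 − 1 = 25.266942
sin φ = h / L = 25.266942 / 237 = 0.10661157
φ = arcsin(0.10661157) = 6.120024°

6.1200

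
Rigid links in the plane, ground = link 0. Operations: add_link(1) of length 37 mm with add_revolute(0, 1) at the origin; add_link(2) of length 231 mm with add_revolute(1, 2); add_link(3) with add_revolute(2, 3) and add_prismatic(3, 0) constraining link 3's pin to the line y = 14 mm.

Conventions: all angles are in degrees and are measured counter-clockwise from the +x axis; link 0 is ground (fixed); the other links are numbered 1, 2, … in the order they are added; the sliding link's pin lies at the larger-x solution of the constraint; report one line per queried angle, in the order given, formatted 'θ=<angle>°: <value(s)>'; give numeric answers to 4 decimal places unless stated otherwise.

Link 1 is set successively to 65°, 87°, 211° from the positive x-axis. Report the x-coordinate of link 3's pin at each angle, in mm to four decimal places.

geometry: r = 37 mm, L = 231 mm, e = 14 mm
θ=65°: crank pin P = (r cos θ, r sin θ) = (15.636876, 33.533388)
θ=65°: h = r sin θ − e = 33.533388 − 14 = 19.533388
θ=65°: x = r cos θ + √(L² − h²) = 15.636876 + 230.172646 = 245.809521
θ=87°: crank pin P = (r cos θ, r sin θ) = (1.936430, 36.949293)
θ=87°: h = r sin θ − e = 36.949293 − 14 = 22.949293
θ=87°: x = r cos θ + √(L² − h²) = 1.936430 + 229.857195 = 231.793625
θ=211°: crank pin P = (r cos θ, r sin θ) = (-31.715190, -19.056409)
θ=211°: h = r sin θ − e = -19.056409 − 14 = -33.056409
θ=211°: x = r cos θ + √(L² − h²) = -31.715190 + 228.622558 = 196.907367

θ=65°: 245.8095
θ=87°: 231.7936
θ=211°: 196.9074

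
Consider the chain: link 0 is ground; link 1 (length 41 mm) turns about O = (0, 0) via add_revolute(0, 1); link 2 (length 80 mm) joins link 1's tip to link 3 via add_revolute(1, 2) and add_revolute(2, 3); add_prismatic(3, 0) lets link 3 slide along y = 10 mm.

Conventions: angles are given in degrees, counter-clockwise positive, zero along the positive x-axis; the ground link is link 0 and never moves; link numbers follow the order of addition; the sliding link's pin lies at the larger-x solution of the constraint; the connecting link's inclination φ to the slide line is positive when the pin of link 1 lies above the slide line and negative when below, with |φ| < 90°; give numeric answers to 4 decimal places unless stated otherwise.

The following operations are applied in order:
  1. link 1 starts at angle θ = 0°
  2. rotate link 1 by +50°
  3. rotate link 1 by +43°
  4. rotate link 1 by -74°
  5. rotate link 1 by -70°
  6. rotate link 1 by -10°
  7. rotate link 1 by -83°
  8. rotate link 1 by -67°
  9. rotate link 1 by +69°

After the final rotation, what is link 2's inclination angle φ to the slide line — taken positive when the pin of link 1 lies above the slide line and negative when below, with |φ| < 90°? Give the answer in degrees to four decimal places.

geometry: r = 41 mm, L = 80 mm, e = 10 mm; θ starts at 0°
rotate link 1 by +50°: θ ← 0° +50° = 50°
rotate link 1 by +43°: θ ← 50° +43° = 93°
rotate link 1 by -74°: θ ← 93° -74° = 19°
rotate link 1 by -70°: θ ← 19° -70° = -51°
rotate link 1 by -10°: θ ← -51° -10° = -61°
rotate link 1 by -83°: θ ← -61° -83° = -144°
rotate link 1 by -67°: θ ← -144° -67° = -211°
rotate link 1 by +69°: θ ← -211° +69° = -142°
h = r sin θ − e = -25.242120 − 10 = -35.242120
sin φ = h / L = -35.242120 / 80 = -0.44052651
φ = arcsin(-0.44052651) = -26.137479°

-26.1375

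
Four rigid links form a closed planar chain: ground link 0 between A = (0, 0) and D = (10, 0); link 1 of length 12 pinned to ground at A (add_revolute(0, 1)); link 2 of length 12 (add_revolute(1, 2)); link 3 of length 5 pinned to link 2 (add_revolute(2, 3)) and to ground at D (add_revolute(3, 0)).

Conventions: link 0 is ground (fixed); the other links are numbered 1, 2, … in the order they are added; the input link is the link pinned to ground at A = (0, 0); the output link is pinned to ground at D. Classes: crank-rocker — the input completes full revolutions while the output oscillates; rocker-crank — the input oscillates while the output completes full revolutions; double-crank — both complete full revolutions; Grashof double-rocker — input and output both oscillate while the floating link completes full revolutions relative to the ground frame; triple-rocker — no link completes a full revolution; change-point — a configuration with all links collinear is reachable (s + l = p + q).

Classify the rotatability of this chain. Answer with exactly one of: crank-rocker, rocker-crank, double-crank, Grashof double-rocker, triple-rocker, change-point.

lengths: ground=10, input=12, coupler=12, output=5
sorted: s=5 (shortest), l=12 (longest), p+q=22
s + l = 17 vs p + q = 22
s + l < p + q (Grashof) with shortest = output link → rocker-crank

rocker-crank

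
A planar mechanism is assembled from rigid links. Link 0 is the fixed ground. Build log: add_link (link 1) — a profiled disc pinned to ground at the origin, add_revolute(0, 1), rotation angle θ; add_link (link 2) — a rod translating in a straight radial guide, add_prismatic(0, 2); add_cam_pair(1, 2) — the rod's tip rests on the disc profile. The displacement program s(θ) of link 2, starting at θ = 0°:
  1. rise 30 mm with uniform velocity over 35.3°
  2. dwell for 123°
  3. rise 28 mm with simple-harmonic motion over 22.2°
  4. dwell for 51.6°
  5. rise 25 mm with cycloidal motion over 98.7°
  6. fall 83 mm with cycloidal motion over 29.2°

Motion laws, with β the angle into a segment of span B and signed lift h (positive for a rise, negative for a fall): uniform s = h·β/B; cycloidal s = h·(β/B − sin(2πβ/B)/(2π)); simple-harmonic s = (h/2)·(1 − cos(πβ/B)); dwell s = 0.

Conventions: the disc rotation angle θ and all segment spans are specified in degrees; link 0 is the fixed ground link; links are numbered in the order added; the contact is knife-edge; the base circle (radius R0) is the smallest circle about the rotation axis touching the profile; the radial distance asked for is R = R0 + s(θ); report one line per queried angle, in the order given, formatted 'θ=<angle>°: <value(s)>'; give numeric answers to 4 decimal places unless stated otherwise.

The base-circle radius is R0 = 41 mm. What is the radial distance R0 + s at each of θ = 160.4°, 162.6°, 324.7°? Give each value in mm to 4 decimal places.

seg 1 [0°–35.3°] uniform, h=30: full span → s += 30 → s = 30.0000
seg 2 [35.3°–158.3°] dwell: s stays 30.0000
seg 3 [158.3°–180.5°] simple-harmonic, h=28: θ=160.4° here. β=2.1, B=22.2. 28/2·(1 − cos(π·0.0946)) = 0.6137 → s = 30.6137
seg 3 [158.3°–180.5°] simple-harmonic, h=28: θ=162.6° here. β=4.3, B=22.2. 28/2·(1 − cos(π·0.1937)) = 2.5130 → s = 32.5130
seg 3 [158.3°–180.5°] simple-harmonic, h=28: full span → s += 28 → s = 58.0000
seg 4 [180.5°–232.1°] dwell: s stays 58.0000
seg 5 [232.1°–330.8°] cycloidal, h=25: θ=324.7° here. β=92.6, B=98.7. 25·(0.9382 − sin(2π·0.9382)/(2π)) = 24.9615 → s = 82.9615
θ=160.4°: R = R0 + s = 41 + 30.6137 = 71.6137
θ=162.6°: R = R0 + s = 41 + 32.5130 = 73.5130
θ=324.7°: R = R0 + s = 41 + 82.9615 = 123.9615

θ=160.4°: 71.6137
θ=162.6°: 73.5130
θ=324.7°: 123.9615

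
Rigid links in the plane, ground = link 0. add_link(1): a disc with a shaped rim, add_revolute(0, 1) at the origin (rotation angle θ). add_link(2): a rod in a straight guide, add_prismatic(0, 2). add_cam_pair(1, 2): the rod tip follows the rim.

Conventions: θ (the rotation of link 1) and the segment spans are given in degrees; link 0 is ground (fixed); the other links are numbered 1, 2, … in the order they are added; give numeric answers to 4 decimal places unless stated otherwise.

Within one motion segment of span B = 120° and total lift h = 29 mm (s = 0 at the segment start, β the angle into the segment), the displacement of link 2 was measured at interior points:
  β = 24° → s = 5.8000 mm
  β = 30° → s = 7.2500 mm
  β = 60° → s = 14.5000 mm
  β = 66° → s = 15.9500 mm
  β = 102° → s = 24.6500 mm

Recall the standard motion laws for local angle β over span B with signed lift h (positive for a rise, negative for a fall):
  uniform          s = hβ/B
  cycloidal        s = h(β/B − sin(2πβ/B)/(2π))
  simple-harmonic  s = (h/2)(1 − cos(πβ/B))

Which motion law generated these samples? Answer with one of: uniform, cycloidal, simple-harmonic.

candidates at β/B = r: uniform s = h·r (linear in β); cycloidal s = h·(r − sin(2πr)/(2π)); simple-harmonic s = (h/2)(1 − cos(πr))
β=24°: printed 5.8000 | uniform 5.8000, cycloidal 1.4104, simple-harmonic 2.7693
β=30°: printed 7.2500 | uniform 7.2500, cycloidal 2.6345, simple-harmonic 4.2470
β=60°: printed 14.5000 | uniform 14.5000, cycloidal 14.5000, simple-harmonic 14.5000
β=66°: printed 15.9500 | uniform 15.9500, cycloidal 17.3763, simple-harmonic 16.7683
β=102°: printed 24.6500 | uniform 24.6500, cycloidal 28.3840, simple-harmonic 27.4196
only one law matches every sample → uniform

uniform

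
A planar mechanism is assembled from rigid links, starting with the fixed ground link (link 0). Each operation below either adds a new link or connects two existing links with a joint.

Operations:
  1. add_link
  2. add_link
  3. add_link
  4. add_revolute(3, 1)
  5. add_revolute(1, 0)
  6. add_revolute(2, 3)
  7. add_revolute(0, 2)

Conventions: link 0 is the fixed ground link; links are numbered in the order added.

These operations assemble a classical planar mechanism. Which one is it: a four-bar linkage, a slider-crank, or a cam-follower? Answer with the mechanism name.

links: 4 (incl. ground); joints: 4 revolute, 0 prismatic, 0 higher (cam) pair, forming one closed loop
4 links in a single 4R loop → four-bar linkage

four-bar linkage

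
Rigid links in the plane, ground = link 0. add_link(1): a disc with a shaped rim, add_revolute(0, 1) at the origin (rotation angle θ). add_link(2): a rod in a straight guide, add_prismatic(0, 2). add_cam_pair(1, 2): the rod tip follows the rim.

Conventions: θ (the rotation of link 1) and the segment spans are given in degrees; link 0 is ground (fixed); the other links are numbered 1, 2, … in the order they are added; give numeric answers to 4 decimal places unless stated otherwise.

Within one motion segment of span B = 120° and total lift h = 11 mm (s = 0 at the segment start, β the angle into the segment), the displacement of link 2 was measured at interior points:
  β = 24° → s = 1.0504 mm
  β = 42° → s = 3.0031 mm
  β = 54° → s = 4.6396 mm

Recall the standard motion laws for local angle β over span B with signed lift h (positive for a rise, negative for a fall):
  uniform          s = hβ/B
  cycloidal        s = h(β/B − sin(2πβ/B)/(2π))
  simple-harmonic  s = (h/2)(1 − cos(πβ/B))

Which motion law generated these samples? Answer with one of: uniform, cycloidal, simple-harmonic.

candidates at β/B = r: uniform s = h·r (linear in β); cycloidal s = h·(r − sin(2πr)/(2π)); simple-harmonic s = (h/2)(1 − cos(πr))
β=24°: printed 1.0504 | uniform 2.2000, cycloidal 0.5350, simple-harmonic 1.0504
β=42°: printed 3.0031 | uniform 3.8500, cycloidal 2.4337, simple-harmonic 3.0031
β=54°: printed 4.6396 | uniform 4.9500, cycloidal 4.4090, simple-harmonic 4.6396
only one law matches every sample → simple-harmonic

simple-harmonic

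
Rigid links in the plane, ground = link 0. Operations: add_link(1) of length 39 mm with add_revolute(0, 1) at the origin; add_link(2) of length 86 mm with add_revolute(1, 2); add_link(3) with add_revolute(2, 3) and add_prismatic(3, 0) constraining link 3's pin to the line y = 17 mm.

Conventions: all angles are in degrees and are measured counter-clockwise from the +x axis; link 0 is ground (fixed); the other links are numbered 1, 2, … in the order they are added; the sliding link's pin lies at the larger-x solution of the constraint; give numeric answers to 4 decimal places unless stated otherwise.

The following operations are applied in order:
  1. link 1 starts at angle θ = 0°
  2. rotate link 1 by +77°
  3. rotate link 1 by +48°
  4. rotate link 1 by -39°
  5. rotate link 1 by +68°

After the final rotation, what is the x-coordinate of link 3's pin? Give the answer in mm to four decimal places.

geometry: r = 39 mm, L = 86 mm, e = 17 mm; θ starts at 0°
rotate link 1 by +77°: θ ← 0° +77° = 77°
rotate link 1 by +48°: θ ← 77° +48° = 125°
rotate link 1 by -39°: θ ← 125° -39° = 86°
rotate link 1 by +68°: θ ← 86° +68° = 154°
crank pin P = (r cos θ, r sin θ) = (-35.052968, 17.096475)
h = r sin θ − e = 17.096475 − 17 = 0.096475
x = r cos θ + √(L² − h²) = -35.052968 + 85.999946 = 50.946978

50.9470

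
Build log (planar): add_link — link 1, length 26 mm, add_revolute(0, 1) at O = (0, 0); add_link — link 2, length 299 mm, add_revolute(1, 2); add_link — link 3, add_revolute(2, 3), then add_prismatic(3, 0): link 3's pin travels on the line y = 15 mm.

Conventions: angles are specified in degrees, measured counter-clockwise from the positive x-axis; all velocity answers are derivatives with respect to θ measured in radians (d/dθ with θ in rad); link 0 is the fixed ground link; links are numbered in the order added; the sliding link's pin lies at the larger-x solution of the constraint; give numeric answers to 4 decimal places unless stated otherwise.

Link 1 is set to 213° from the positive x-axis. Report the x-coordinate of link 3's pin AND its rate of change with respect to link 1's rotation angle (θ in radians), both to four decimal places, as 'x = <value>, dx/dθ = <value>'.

geometry: r = 26 mm, L = 299 mm, e = 15 mm
crank pin P = (r cos θ, r sin θ) = (-21.805435, -14.160615)
h = r sin θ − e = -14.160615 − 15 = -29.160615
x = r cos θ + √(L² − h²) = -21.805435 + 297.574627 = 275.769192
dx/dθ = −r sin θ − h·r cos θ/√(L² − h²) (θ in radians; h = -29.160615) = 12.023807

x = 275.7692, dx/dθ = 12.0238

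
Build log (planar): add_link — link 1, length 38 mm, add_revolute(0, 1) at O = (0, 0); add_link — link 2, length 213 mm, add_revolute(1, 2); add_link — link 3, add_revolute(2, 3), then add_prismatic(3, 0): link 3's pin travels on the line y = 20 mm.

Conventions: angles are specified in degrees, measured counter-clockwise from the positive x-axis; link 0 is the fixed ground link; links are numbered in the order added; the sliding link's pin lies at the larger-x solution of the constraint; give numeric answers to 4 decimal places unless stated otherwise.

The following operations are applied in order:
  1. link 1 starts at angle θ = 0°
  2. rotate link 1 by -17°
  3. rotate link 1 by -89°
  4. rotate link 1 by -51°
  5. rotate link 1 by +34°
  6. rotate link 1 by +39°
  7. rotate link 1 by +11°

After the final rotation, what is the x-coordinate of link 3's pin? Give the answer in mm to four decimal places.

geometry: r = 38 mm, L = 213 mm, e = 20 mm; θ starts at 0°
rotate link 1 by -17°: θ ← 0° -17° = -17°
rotate link 1 by -89°: θ ← -17° -89° = -106°
rotate link 1 by -51°: θ ← -106° -51° = -157°
rotate link 1 by +34°: θ ← -157° +34° = -123°
rotate link 1 by +39°: θ ← -123° +39° = -84°
rotate link 1 by +11°: θ ← -84° +11° = -73°
crank pin P = (r cos θ, r sin θ) = (11.110125, -36.339581)
h = r sin θ − e = -36.339581 − 20 = -56.339581
x = r cos θ + √(L² − h²) = 11.110125 + 205.413855 = 216.523979

216.5240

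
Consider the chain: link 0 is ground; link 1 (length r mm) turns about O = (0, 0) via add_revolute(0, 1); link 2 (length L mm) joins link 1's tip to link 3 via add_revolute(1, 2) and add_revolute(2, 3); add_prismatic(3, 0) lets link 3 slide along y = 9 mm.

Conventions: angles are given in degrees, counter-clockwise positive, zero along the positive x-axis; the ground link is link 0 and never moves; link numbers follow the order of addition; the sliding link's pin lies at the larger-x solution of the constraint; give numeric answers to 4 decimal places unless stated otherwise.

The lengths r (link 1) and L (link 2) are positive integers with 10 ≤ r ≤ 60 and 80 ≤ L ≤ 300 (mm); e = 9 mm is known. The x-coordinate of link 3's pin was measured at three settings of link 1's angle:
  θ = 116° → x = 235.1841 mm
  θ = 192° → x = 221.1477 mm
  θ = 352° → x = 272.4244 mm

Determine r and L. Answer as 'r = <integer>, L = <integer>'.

constraint per measurement: (x − r cos θ)² + (r sin θ − e)² = L²
subtracting the θ₁ and θ₂ equations cancels the r² and L² terms:
r = (x₁² − x₂²) / (2[(x₁cos θ₁ + e sin θ₁) − (x₂cos θ₂ + e sin θ₂)]) = 26.0001 → r = 26
L² = (x₁ − r cos θ₁)² + (r sin θ₁ − e)² = 61009.0173 → L = 247.0000 → L = 247
check at θ₃=352°: x = 272.4244 (printed 272.4244) ✓

r = 26, L = 247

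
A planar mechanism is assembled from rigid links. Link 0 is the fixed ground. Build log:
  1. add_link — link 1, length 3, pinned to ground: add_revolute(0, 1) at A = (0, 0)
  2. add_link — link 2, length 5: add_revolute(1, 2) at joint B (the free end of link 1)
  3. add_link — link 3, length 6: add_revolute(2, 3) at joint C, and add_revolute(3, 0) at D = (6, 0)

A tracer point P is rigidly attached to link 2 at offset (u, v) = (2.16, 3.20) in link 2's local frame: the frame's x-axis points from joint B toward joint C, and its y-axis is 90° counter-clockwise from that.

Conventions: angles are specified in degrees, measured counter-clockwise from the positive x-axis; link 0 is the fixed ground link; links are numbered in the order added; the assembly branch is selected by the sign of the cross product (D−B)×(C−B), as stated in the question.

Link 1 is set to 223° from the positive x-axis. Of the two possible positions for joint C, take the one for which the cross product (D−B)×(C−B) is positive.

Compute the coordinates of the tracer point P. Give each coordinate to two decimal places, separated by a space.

A=(0,0), D=(6.00,0)
B = A + 3.00·(cos223°, sin223°) = (-2.1941, -2.0460)
|BD| = 8.4456
circle(B,5.00) ∩ circle(D,6.00): a=3.5716, h=3.4991
  candidates: C₊=(0.4235,2.2141) cross=29.552; C₋=(2.1188,-4.5756) cross=-29.552
  branch + wants cross > 0 → take C=(0.4235,2.2141) (cross=29.552)
ex = (C−B)/|BC| = (0.5235,0.8520); ey = (-0.8520,0.5235)
P = B + 2.16·ex + 3.20·ey = (-3.7898,1.4696)

-3.79 1.47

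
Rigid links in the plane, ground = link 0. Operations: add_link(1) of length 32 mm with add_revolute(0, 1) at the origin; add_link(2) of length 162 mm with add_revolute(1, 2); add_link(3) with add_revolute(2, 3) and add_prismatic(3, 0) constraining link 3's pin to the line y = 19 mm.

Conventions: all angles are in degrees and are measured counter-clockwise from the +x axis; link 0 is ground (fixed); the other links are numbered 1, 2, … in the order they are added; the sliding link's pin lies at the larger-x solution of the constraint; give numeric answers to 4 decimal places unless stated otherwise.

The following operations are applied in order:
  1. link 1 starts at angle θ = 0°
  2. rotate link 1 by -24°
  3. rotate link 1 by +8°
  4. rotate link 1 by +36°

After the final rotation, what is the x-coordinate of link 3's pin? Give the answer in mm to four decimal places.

geometry: r = 32 mm, L = 162 mm, e = 19 mm; θ starts at 0°
rotate link 1 by -24°: θ ← 0° -24° = -24°
rotate link 1 by +8°: θ ← -24° +8° = -16°
rotate link 1 by +36°: θ ← -16° +36° = 20°
crank pin P = (r cos θ, r sin θ) = (30.070164, 10.944645)
h = r sin θ − e = 10.944645 − 19 = -8.055355
x = r cos θ + √(L² − h²) = 30.070164 + 161.799602 = 191.869766

191.8698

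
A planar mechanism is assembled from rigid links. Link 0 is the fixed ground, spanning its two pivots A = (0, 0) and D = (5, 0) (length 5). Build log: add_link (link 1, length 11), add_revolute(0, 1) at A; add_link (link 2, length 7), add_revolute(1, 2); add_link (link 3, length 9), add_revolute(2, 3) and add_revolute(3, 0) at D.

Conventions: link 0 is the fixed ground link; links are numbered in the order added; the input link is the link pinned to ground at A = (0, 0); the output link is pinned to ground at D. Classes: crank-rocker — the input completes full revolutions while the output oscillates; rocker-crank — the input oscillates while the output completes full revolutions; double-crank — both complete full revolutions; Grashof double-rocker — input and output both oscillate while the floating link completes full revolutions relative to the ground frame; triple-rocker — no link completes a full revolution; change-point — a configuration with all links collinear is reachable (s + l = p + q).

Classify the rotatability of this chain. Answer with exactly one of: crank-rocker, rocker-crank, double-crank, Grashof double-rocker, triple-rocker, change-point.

lengths: ground=5, input=11, coupler=7, output=9
sorted: s=5 (shortest), l=11 (longest), p+q=16
s + l = 16 vs p + q = 16
s + l = p + q → change-point (collinear configuration reachable)

change-point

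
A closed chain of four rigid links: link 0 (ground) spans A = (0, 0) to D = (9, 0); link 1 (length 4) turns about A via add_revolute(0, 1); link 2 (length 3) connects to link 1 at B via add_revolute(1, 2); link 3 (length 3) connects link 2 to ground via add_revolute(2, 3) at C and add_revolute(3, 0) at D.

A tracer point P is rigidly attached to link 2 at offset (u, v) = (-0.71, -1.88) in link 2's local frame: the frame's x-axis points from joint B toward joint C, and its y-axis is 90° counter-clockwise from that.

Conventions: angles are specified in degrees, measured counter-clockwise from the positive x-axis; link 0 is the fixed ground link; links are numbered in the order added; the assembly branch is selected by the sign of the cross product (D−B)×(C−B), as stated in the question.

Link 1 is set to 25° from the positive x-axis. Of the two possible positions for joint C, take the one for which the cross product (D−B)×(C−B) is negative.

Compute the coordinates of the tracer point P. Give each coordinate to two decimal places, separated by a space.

A=(0,0), D=(9.00,0)
B = A + 4.00·(cos25°, sin25°) = (3.6252, 1.6905)
|BD| = 5.6343
circle(B,3.00) ∩ circle(D,3.00): a=2.8172, h=1.0313
  candidates: C₊=(6.6220,1.8290) cross=5.811; C₋=(6.0032,-0.1385) cross=-5.811
  branch - wants cross < 0 → take C=(6.0032,-0.1385) (cross=-5.811)
ex = (C−B)/|BC| = (0.7927,-0.6097); ey = (0.6097,0.7927)
P = B + -0.71·ex + -1.88·ey = (1.9163,0.6331)

1.92 0.63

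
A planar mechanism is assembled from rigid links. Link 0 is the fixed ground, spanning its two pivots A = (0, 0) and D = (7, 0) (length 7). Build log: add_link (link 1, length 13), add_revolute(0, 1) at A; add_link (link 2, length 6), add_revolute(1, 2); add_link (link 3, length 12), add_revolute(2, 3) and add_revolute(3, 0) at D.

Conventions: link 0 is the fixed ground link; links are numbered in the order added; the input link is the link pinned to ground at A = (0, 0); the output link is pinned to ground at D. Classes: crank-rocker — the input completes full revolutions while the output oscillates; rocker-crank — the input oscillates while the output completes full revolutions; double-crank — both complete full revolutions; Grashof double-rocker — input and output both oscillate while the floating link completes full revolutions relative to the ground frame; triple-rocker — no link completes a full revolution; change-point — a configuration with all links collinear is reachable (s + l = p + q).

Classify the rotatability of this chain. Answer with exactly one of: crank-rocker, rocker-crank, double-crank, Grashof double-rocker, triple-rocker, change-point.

lengths: ground=7, input=13, coupler=6, output=12
sorted: s=6 (shortest), l=13 (longest), p+q=19
s + l = 19 vs p + q = 19
s + l = p + q → change-point (collinear configuration reachable)

change-point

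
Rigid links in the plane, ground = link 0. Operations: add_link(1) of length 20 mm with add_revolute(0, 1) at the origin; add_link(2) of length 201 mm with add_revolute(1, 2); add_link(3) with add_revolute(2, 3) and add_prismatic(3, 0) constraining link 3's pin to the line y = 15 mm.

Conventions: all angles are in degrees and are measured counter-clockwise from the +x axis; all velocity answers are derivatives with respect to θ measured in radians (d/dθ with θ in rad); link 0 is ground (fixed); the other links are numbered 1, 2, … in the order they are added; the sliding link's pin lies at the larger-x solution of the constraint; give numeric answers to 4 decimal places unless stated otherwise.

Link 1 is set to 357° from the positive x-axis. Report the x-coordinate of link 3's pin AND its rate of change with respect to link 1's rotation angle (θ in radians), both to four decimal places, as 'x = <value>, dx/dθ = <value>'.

geometry: r = 20 mm, L = 201 mm, e = 15 mm
crank pin P = (r cos θ, r sin θ) = (19.972591, -1.046719)
h = r sin θ − e = -1.046719 − 15 = -16.046719
x = r cos θ + √(L² − h²) = 19.972591 + 200.358436 = 220.331027
dx/dθ = −r sin θ − h·r cos θ/√(L² − h²) (θ in radians; h = -16.046719) = 2.646325

x = 220.3310, dx/dθ = 2.6463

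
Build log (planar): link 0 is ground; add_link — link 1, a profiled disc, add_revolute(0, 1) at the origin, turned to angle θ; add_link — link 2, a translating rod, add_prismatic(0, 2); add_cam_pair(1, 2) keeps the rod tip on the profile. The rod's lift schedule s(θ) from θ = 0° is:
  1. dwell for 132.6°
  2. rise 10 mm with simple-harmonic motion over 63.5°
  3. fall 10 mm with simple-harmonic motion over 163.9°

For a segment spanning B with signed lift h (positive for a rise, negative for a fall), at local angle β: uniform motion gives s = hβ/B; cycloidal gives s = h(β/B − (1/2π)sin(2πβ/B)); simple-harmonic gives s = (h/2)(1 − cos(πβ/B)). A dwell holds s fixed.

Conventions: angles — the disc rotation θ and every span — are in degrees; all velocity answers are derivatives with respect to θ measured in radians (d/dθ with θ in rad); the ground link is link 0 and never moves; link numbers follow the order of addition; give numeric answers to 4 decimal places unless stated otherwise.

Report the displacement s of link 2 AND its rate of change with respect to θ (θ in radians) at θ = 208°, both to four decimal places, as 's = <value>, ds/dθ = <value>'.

seg 1 [0°–132.6°] dwell: s stays 0.0000
seg 2 [132.6°–196.1°] simple-harmonic, h=10: full span → s += 10 → s = 10.0000
seg 3 [196.1°–360°] simple-harmonic, h=-10: θ=208° here. β=11.9, B=163.9. -10/2·(1 − cos(π·0.0726)) = -0.1295 → s = 9.8705
velocity in seg [196.1°–360°] (simple-harmonic), θ in radians: β = 11.9° = 0.2077 rad, B = 163.9° = 2.8606 rad; ds/dθ = (πh/(2B)) sin(πβ/B) = (π·(-10)/(2·2.8606)) sin(π·0.0726) = -1.241678 mm/rad

s = 9.8705, ds/dθ = -1.2417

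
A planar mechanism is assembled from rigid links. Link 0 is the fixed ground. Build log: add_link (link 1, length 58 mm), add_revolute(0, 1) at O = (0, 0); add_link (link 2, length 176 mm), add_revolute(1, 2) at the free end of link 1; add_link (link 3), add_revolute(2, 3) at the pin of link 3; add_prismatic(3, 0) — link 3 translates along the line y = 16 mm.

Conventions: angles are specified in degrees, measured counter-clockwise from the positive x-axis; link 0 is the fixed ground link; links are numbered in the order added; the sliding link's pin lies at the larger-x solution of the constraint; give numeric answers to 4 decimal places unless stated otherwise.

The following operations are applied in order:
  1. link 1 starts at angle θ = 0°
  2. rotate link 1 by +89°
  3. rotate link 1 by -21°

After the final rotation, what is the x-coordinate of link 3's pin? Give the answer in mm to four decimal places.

geometry: r = 58 mm, L = 176 mm, e = 16 mm; θ starts at 0°
rotate link 1 by +89°: θ ← 0° +89° = 89°
rotate link 1 by -21°: θ ← 89° -21° = 68°
crank pin P = (r cos θ, r sin θ) = (21.727182, 53.776664)
h = r sin θ − e = 53.776664 − 16 = 37.776664
x = r cos θ + √(L² − h²) = 21.727182 + 171.898004 = 193.625186

193.6252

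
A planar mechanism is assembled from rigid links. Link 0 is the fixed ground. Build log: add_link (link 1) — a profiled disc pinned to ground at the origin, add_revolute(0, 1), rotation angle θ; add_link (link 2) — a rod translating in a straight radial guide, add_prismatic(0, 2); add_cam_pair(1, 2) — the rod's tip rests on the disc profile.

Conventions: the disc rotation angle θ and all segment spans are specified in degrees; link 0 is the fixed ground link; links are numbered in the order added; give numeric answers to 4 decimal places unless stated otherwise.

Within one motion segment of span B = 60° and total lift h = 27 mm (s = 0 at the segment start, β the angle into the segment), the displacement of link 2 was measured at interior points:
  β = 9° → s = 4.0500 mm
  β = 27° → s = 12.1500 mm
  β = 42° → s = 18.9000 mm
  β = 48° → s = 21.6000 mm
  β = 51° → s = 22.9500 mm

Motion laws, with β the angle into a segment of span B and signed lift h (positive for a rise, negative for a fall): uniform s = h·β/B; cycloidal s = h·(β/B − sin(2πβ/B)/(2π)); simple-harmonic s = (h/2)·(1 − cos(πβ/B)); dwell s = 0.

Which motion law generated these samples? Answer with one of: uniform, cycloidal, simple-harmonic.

candidates at β/B = r: uniform s = h·r (linear in β); cycloidal s = h·(r − sin(2πr)/(2π)); simple-harmonic s = (h/2)(1 − cos(πr))
β=9°: printed 4.0500 | uniform 4.0500, cycloidal 0.5735, simple-harmonic 1.4714
β=27°: printed 12.1500 | uniform 12.1500, cycloidal 10.8221, simple-harmonic 11.3881
β=42°: printed 18.9000 | uniform 18.9000, cycloidal 22.9869, simple-harmonic 21.4351
β=48°: printed 21.6000 | uniform 21.6000, cycloidal 25.6869, simple-harmonic 24.4217
β=51°: printed 22.9500 | uniform 22.9500, cycloidal 26.4265, simple-harmonic 25.5286
only one law matches every sample → uniform

uniform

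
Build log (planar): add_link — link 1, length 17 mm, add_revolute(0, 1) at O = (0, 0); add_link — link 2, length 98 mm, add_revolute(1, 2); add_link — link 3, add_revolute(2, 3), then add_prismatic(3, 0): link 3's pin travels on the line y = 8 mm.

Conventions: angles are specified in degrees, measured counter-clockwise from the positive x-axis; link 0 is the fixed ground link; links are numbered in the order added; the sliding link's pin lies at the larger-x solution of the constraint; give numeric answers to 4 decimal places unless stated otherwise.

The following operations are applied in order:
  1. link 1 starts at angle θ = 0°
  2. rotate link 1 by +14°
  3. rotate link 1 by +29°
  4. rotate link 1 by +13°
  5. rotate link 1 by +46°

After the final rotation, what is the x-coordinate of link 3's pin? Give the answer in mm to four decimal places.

geometry: r = 17 mm, L = 98 mm, e = 8 mm; θ starts at 0°
rotate link 1 by +14°: θ ← 0° +14° = 14°
rotate link 1 by +29°: θ ← 14° +29° = 43°
rotate link 1 by +13°: θ ← 43° +13° = 56°
rotate link 1 by +46°: θ ← 56° +46° = 102°
crank pin P = (r cos θ, r sin θ) = (-3.534499, 16.628509)
h = r sin θ − e = 16.628509 − 8 = 8.628509
x = r cos θ + √(L² − h²) = -3.534499 + 97.619408 = 94.084909

94.0849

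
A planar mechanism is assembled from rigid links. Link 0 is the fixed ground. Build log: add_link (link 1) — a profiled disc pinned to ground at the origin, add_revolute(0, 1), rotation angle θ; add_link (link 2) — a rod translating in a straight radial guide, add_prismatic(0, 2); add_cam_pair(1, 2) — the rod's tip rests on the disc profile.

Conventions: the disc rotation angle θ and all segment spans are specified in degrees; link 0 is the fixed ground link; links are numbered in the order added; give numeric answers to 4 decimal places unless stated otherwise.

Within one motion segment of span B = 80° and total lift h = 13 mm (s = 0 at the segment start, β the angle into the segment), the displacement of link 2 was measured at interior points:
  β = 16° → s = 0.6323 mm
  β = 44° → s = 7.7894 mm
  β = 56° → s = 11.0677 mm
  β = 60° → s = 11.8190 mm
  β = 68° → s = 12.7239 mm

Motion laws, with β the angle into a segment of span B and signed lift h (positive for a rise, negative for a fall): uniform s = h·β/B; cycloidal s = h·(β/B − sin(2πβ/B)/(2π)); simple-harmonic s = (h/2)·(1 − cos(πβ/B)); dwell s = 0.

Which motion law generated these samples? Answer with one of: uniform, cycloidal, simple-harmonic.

candidates at β/B = r: uniform s = h·r (linear in β); cycloidal s = h·(r − sin(2πr)/(2π)); simple-harmonic s = (h/2)(1 − cos(πr))
β=16°: printed 0.6323 | uniform 2.6000, cycloidal 0.6323, simple-harmonic 1.2414
β=44°: printed 7.7894 | uniform 7.1500, cycloidal 7.7894, simple-harmonic 7.5168
β=56°: printed 11.0677 | uniform 9.1000, cycloidal 11.0677, simple-harmonic 10.3206
β=60°: printed 11.8190 | uniform 9.7500, cycloidal 11.8190, simple-harmonic 11.0962
β=68°: printed 12.7239 | uniform 11.0500, cycloidal 12.7239, simple-harmonic 12.2915
only one law matches every sample → cycloidal

cycloidal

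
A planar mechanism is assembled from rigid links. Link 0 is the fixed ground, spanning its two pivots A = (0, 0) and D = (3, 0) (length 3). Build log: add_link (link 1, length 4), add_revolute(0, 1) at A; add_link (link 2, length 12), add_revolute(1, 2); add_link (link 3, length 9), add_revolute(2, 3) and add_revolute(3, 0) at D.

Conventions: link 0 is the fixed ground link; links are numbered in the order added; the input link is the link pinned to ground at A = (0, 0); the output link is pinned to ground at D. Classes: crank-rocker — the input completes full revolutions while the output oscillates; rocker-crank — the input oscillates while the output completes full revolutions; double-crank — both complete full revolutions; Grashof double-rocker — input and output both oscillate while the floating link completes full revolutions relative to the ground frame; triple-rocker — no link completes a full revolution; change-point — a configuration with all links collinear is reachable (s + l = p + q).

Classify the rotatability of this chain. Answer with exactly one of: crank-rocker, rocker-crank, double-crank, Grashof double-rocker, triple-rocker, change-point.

lengths: ground=3, input=4, coupler=12, output=9
sorted: s=3 (shortest), l=12 (longest), p+q=13
s + l = 15 vs p + q = 13
s + l > p + q → non-Grashof → no link fully rotates → triple-rocker

triple-rocker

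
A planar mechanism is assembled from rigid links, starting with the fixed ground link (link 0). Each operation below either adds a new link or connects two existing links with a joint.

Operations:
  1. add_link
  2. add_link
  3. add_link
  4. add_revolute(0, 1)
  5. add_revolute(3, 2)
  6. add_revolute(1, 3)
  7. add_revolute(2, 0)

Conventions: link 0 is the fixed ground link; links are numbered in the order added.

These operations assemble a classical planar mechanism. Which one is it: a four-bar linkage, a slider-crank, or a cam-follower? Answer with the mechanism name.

links: 4 (incl. ground); joints: 4 revolute, 0 prismatic, 0 higher (cam) pair, forming one closed loop
4 links in a single 4R loop → four-bar linkage

four-bar linkage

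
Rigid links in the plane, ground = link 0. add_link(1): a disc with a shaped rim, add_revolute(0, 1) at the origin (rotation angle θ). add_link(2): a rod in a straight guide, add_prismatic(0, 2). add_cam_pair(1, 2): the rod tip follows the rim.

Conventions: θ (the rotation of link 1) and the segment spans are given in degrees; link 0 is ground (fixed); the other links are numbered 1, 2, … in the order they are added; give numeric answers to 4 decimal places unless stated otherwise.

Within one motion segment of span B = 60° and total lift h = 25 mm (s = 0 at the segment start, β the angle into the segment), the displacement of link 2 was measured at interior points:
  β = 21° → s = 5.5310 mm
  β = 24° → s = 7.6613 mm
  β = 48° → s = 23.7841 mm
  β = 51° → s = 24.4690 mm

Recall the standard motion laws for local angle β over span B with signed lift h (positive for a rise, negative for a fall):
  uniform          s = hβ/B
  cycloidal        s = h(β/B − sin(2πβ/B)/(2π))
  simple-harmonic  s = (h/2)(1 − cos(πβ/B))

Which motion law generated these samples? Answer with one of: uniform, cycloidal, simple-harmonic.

candidates at β/B = r: uniform s = h·r (linear in β); cycloidal s = h·(r − sin(2πr)/(2π)); simple-harmonic s = (h/2)(1 − cos(πr))
β=21°: printed 5.5310 | uniform 8.7500, cycloidal 5.5310, simple-harmonic 6.8251
β=24°: printed 7.6613 | uniform 10.0000, cycloidal 7.6613, simple-harmonic 8.6373
β=48°: printed 23.7841 | uniform 20.0000, cycloidal 23.7841, simple-harmonic 22.6127
β=51°: printed 24.4690 | uniform 21.2500, cycloidal 24.4690, simple-harmonic 23.6376
only one law matches every sample → cycloidal

cycloidal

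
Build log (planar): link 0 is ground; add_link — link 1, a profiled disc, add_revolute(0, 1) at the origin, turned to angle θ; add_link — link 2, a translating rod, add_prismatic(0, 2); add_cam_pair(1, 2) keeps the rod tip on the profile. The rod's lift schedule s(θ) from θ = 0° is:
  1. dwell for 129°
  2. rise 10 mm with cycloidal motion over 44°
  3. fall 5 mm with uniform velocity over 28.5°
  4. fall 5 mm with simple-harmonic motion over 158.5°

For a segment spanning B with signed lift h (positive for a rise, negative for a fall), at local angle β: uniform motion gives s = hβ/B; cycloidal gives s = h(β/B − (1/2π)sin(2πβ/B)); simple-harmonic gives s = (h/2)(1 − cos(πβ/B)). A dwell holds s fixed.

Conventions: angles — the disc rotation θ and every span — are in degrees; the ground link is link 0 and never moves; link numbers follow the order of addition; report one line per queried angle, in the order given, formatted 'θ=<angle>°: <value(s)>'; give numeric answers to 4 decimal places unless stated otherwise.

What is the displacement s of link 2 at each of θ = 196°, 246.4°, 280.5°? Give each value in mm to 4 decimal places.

seg 1 [0°–129°] dwell: s stays 0.0000
seg 2 [129°–173°] cycloidal, h=10: full span → s += 10 → s = 10.0000
seg 3 [173°–201.5°] uniform, h=-5: θ=196° here. β=23, B=28.5. -5·23/28.5 = -4.0351 → s = 5.9649
seg 3 [173°–201.5°] uniform, h=-5: full span → s += -5 → s = 5.0000
seg 4 [201.5°–360°] simple-harmonic, h=-5: θ=246.4° here. β=44.9, B=158.5. -5/2·(1 − cos(π·0.2833)) = -0.9264 → s = 4.0736
seg 4 [201.5°–360°] simple-harmonic, h=-5: θ=280.5° here. β=79, B=158.5. -5/2·(1 − cos(π·0.4984)) = -2.4876 → s = 2.5124

θ=196°: 5.9649
θ=246.4°: 4.0736
θ=280.5°: 2.5124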